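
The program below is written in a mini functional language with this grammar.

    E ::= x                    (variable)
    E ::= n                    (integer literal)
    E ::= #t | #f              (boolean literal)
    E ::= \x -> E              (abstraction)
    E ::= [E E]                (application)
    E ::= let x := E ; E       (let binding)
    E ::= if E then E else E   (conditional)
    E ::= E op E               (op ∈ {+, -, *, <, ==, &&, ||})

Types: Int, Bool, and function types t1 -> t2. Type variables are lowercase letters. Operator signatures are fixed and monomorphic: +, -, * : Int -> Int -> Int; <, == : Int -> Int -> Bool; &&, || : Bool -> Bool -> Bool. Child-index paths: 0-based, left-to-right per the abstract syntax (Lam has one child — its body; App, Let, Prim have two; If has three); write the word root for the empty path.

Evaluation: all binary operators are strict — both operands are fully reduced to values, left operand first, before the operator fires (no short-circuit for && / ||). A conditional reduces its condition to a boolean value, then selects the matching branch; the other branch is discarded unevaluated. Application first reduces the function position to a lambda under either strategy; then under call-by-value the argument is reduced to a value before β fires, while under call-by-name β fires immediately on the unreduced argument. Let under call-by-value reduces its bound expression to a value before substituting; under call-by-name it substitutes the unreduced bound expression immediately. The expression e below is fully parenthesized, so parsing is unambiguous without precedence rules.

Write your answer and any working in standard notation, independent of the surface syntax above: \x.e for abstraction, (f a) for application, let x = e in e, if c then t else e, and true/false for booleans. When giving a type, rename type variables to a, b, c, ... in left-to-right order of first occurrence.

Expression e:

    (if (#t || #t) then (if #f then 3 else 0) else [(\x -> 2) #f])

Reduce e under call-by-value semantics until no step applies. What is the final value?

Answer: 0

Trace:
step 0: (if (true || true) then (if false then 3 else 0) else ((\x.2) false))
step 1: [delta@0] (if true then (if false then 3 else 0) else ((\x.2) false))
step 2: [if@root] (if false then 3 else 0)
step 3: [if@root] 0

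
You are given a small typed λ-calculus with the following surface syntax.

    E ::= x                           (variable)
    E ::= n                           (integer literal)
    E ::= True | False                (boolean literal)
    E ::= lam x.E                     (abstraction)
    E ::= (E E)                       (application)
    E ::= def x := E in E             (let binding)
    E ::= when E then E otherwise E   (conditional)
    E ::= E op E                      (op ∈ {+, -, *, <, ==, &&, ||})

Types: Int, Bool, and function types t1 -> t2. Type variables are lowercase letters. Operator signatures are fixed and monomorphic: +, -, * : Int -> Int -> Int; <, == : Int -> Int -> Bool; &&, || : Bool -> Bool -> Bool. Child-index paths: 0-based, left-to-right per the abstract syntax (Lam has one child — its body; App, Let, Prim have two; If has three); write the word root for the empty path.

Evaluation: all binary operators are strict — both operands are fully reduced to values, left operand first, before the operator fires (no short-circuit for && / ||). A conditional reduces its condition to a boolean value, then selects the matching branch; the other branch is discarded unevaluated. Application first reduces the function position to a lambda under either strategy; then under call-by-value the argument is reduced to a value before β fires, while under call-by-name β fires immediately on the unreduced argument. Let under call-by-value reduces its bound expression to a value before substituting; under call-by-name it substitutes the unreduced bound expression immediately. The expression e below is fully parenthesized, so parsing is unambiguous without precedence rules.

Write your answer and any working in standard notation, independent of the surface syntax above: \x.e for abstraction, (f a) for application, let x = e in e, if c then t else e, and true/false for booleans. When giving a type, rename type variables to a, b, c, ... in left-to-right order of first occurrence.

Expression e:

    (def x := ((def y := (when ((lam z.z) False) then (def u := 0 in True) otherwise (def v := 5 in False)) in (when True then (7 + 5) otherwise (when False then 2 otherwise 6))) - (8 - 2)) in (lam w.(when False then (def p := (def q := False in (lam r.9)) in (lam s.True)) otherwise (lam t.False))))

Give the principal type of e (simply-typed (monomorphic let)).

Working:
z : a
\z._ : a -> a
  unify a -> a ~ Bool -> b
  unify a ~ Bool
  unify Bool ~ b
_ _ : Bool
  unify Bool ~ Bool
let u : Int
let v : Int
  unify Bool ~ Bool
let y : Bool
  unify Bool ~ Bool
  unify Int ~ Int
  unify Int ~ Int
  unify Bool ~ Bool
  unify Int ~ Int
  unify Int ~ Int
  unify Int ~ Int
  unify Int ~ Int
  unify Int ~ Int
  unify Int ~ Int
let x : Int
  unify Bool ~ Bool
let q : Bool
\r._ : d -> Int
let p : d -> Int
\s._ : e -> Bool
\t._ : f -> Bool
  unify e -> Bool ~ f -> Bool
  unify e ~ f
  unify Bool ~ Bool
\w._ : c -> f -> Bool

Answer: a -> b -> Bool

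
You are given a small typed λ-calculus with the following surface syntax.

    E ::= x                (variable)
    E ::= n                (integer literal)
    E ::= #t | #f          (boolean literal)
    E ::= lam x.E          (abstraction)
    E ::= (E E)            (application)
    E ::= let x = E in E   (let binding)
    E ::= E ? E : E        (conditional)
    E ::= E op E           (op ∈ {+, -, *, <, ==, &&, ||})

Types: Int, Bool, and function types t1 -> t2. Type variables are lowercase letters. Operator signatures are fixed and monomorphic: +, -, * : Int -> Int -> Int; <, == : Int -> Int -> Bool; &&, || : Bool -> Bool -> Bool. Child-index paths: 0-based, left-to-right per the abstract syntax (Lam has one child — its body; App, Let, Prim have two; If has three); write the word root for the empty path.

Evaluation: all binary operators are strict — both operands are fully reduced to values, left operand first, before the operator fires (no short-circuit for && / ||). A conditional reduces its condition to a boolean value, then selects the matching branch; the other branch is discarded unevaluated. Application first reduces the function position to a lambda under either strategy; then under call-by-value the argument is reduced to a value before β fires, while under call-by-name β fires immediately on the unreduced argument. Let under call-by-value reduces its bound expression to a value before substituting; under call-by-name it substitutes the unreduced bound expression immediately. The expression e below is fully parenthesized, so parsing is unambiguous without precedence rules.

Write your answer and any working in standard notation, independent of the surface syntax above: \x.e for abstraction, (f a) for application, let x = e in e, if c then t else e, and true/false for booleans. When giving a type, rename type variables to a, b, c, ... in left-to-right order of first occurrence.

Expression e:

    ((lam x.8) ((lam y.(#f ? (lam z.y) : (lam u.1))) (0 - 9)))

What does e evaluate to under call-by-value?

Answer: 8

Trace:
step 0: ((\x.8) ((\y.(if false then (\z.y) else (\u.1))) (0 - 9)))
step 1: [delta@1.1] ((\x.8) ((\y.(if false then (\z.y) else (\u.1))) -9))
step 2: [beta@1] ((\x.8) (if false then (\z.-9) else (\u.1)))
step 3: [if@1] ((\x.8) (\u.1))
step 4: [beta@root] 8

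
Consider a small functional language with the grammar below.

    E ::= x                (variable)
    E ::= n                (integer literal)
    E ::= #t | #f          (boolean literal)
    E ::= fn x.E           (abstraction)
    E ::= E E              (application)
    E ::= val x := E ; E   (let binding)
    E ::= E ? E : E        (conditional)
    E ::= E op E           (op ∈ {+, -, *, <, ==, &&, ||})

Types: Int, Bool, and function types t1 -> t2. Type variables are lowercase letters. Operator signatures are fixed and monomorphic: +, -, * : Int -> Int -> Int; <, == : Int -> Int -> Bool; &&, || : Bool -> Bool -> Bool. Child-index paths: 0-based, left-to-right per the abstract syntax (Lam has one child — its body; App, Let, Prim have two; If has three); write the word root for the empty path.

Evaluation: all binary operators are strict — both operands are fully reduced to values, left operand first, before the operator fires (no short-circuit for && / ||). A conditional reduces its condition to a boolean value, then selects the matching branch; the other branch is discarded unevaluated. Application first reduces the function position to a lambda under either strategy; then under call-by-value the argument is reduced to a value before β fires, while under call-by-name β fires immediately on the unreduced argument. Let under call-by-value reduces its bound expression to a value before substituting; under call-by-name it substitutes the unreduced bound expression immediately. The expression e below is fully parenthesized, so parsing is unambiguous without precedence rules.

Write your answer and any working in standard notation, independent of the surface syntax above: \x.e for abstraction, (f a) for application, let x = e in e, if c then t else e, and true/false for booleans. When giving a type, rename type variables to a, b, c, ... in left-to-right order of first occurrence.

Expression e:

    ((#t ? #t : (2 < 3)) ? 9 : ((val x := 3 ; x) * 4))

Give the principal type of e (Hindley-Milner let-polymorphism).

Derivation:
  unify Bool ~ Bool
  unify Int ~ Int
  unify Int ~ Int
  unify Bool ~ Bool
  unify Bool ~ Bool
let x : Int
x : Int
  unify Int ~ Int
  unify Int ~ Int
  unify Int ~ Int

Answer: Int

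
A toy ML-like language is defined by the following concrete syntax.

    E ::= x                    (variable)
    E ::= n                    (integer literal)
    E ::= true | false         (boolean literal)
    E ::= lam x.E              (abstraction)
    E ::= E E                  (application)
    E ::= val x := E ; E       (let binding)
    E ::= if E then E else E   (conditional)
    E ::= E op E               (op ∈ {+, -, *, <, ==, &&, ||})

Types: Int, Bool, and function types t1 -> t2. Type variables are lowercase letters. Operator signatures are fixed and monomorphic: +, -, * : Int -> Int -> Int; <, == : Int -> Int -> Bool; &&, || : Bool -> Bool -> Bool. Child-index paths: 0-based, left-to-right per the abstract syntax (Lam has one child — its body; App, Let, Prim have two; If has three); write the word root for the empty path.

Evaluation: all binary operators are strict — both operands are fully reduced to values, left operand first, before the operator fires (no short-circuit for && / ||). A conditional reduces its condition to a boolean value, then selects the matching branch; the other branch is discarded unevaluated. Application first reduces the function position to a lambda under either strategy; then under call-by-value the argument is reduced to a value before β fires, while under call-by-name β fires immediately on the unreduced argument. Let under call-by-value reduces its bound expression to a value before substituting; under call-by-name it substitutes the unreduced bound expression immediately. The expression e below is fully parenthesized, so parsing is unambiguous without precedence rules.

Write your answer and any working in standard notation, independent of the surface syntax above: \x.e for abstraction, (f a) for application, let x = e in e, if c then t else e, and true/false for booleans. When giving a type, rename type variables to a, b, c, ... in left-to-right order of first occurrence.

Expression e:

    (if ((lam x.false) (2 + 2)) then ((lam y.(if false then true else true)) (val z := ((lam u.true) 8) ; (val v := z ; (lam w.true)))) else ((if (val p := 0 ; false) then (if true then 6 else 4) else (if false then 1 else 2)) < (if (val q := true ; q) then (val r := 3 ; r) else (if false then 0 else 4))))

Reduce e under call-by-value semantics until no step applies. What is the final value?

Answer: true

Trace:
step 0: (if ((\x.false) (2 + 2)) then ((\y.(if false then true else true)) (let z = ((\u.true) 8) in (let v = z in (\w.true)))) else ((if (let p = 0 in false) then (if true then 6 else 4) else (if false then 1 else 2)) < (if (let q = true in q) then (let r = 3 in r) else (if false then 0 else 4))))
step 1: [delta@0.1] (if ((\x.false) 4) then ((\y.(if false then true else true)) (let z = ((\u.true) 8) in (let v = z in (\w.true)))) else ((if (let p = 0 in false) then (if true then 6 else 4) else (if false then 1 else 2)) < (if (let q = true in q) then (let r = 3 in r) else (if false then 0 else 4))))
step 2: [beta@0] (if false then ((\y.(if false then true else true)) (let z = ((\u.true) 8) in (let v = z in (\w.true)))) else ((if (let p = 0 in false) then (if true then 6 else 4) else (if false then 1 else 2)) < (if (let q = true in q) then (let r = 3 in r) else (if false then 0 else 4))))
step 3: [if@root] ((if (let p = 0 in false) then (if true then 6 else 4) else (if false then 1 else 2)) < (if (let q = true in q) then (let r = 3 in r) else (if false then 0 else 4)))
step 4: [let@0.0] ((if false then (if true then 6 else 4) else (if false then 1 else 2)) < (if (let q = true in q) then (let r = 3 in r) else (if false then 0 else 4)))
step 5: [if@0] ((if false then 1 else 2) < (if (let q = true in q) then (let r = 3 in r) else (if false then 0 else 4)))
step 6: [if@0] (2 < (if (let q = true in q) then (let r = 3 in r) else (if false then 0 else 4)))
step 7: [let@1.0] (2 < (if true then (let r = 3 in r) else (if false then 0 else 4)))
step 8: [if@1] (2 < (let r = 3 in r))
step 9: [let@1] (2 < 3)
step 10: [delta@root] true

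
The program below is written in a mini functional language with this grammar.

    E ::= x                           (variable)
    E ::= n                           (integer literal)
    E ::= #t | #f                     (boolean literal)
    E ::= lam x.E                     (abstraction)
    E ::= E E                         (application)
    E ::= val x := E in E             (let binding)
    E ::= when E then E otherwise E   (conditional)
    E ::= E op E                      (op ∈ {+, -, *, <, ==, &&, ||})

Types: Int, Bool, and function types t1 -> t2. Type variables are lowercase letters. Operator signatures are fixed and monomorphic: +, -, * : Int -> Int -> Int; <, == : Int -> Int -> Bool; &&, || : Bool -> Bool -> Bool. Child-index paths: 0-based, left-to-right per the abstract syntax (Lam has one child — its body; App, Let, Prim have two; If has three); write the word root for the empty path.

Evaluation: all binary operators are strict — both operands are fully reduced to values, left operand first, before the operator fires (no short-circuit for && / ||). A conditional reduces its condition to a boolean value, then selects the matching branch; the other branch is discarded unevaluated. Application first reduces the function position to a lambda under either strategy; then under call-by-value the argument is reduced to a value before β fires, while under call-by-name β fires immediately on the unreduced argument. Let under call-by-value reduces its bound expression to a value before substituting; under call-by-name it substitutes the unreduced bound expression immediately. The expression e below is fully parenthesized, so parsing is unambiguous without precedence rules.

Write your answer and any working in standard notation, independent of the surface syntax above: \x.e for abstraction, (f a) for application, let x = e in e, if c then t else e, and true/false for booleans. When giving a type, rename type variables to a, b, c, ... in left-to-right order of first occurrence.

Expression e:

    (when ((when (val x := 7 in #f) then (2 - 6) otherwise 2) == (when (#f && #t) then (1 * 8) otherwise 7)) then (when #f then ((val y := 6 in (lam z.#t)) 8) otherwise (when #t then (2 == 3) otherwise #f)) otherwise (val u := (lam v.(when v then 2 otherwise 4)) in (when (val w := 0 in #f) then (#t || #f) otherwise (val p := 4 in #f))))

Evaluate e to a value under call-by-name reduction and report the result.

Answer: false

Trace:
step 0: (if ((if (let x = 7 in false) then (2 - 6) else 2) == (if (false && true) then (1 * 8) else 7)) then (if false then ((let y = 6 in (\z.true)) 8) else (if true then (2 == 3) else false)) else (let u = (\v.(if v then 2 else 4)) in (if (let w = 0 in false) then (true || false) else (let p = 4 in false))))
step 1: [let@0.0.0] (if ((if false then (2 - 6) else 2) == (if (false && true) then (1 * 8) else 7)) then (if false then ((let y = 6 in (\z.true)) 8) else (if true then (2 == 3) else false)) else (let u = (\v.(if v then 2 else 4)) in (if (let w = 0 in false) then (true || false) else (let p = 4 in false))))
step 2: [if@0.0] (if (2 == (if (false && true) then (1 * 8) else 7)) then (if false then ((let y = 6 in (\z.true)) 8) else (if true then (2 == 3) else false)) else (let u = (\v.(if v then 2 else 4)) in (if (let w = 0 in false) then (true || false) else (let p = 4 in false))))
step 3: [delta@0.1.0] (if (2 == (if false then (1 * 8) else 7)) then (if false then ((let y = 6 in (\z.true)) 8) else (if true then (2 == 3) else false)) else (let u = (\v.(if v then 2 else 4)) in (if (let w = 0 in false) then (true || false) else (let p = 4 in false))))
step 4: [if@0.1] (if (2 == 7) then (if false then ((let y = 6 in (\z.true)) 8) else (if true then (2 == 3) else false)) else (let u = (\v.(if v then 2 else 4)) in (if (let w = 0 in false) then (true || false) else (let p = 4 in false))))
step 5: [delta@0] (if false then (if false then ((let y = 6 in (\z.true)) 8) else (if true then (2 == 3) else false)) else (let u = (\v.(if v then 2 else 4)) in (if (let w = 0 in false) then (true || false) else (let p = 4 in false))))
step 6: [if@root] (let u = (\v.(if v then 2 else 4)) in (if (let w = 0 in false) then (true || false) else (let p = 4 in false)))
step 7: [let@root] (if (let w = 0 in false) then (true || false) else (let p = 4 in false))
step 8: [let@0] (if false then (true || false) else (let p = 4 in false))
step 9: [if@root] (let p = 4 in false)
step 10: [let@root] false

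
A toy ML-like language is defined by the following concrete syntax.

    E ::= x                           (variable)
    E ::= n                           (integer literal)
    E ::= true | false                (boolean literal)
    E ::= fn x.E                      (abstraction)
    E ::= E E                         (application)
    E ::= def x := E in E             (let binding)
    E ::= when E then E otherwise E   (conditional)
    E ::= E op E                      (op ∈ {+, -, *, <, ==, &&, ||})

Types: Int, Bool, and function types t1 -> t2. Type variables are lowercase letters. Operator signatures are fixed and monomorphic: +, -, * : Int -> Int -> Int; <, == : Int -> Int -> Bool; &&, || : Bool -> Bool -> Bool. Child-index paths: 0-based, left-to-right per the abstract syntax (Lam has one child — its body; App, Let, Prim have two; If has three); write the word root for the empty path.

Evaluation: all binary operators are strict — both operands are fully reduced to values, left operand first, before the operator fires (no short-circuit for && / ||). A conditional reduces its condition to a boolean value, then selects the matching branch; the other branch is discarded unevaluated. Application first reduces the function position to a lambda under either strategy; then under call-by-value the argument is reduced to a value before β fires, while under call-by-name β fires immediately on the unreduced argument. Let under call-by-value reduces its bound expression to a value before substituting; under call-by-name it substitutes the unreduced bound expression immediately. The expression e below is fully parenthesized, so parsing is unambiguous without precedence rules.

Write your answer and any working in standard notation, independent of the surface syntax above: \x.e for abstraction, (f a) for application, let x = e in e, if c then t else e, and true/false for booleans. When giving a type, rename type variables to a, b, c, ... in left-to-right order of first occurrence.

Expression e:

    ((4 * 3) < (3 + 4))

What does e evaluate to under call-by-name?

Answer: false

Trace:
step 0: ((4 * 3) < (3 + 4))
step 1: [delta@0] (12 < (3 + 4))
step 2: [delta@1] (12 < 7)
step 3: [delta@root] false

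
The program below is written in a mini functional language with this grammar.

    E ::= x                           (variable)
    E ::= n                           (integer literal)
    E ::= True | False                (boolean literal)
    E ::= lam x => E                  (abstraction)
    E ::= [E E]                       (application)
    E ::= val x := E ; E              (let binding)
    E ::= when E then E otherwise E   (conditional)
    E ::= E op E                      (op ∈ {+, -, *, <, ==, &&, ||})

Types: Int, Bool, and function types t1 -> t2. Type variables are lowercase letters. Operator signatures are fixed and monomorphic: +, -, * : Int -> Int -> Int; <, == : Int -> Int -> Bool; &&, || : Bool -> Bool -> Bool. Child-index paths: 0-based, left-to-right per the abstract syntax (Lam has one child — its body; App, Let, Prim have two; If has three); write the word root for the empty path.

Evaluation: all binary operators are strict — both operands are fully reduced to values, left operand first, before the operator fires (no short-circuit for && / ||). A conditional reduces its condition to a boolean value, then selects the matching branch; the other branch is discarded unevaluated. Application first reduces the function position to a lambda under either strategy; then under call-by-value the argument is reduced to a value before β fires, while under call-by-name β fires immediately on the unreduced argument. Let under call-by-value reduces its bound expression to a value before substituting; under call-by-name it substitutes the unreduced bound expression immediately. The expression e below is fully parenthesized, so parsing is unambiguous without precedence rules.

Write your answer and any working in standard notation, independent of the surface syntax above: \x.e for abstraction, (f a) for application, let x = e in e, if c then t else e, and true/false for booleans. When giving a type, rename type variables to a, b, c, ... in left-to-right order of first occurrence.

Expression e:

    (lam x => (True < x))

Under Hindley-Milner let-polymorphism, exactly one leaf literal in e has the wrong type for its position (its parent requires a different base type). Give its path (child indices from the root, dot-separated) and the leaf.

Answer: 0.0 : true

Trace:
  unify Bool ~ Int
  FAIL: mismatch Bool ~ Int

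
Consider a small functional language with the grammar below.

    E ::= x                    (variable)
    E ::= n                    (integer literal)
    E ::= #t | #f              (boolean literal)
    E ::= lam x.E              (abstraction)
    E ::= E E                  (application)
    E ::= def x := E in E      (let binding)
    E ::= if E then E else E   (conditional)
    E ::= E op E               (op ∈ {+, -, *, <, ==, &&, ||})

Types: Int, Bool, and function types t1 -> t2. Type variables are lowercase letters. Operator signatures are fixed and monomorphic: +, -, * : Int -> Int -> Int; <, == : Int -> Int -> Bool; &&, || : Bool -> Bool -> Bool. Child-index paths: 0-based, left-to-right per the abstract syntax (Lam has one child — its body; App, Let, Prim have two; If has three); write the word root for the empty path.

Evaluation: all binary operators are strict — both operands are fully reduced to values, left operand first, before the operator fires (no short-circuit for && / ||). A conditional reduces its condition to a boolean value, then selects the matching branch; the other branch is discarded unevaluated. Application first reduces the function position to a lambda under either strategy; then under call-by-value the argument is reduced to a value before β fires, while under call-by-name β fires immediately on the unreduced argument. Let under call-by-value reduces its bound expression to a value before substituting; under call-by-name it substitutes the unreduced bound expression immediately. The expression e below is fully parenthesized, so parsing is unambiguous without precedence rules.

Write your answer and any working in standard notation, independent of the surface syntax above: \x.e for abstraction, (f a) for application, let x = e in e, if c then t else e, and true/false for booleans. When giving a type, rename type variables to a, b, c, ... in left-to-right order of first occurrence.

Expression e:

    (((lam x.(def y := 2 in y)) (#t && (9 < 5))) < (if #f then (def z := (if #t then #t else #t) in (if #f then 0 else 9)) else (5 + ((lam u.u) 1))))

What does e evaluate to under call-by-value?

Trace:
step 0: (((\x.(let y = 2 in y)) (true && (9 < 5))) < (if false then (let z = (if true then true else true) in (if false then 0 else 9)) else (5 + ((\u.u) 1))))
step 1: [delta@0.1.1] (((\x.(let y = 2 in y)) (true && false)) < (if false then (let z = (if true then true else true) in (if false then 0 else 9)) else (5 + ((\u.u) 1))))
step 2: [delta@0.1] (((\x.(let y = 2 in y)) false) < (if false then (let z = (if true then true else true) in (if false then 0 else 9)) else (5 + ((\u.u) 1))))
step 3: [beta@0] ((let y = 2 in y) < (if false then (let z = (if true then true else true) in (if false then 0 else 9)) else (5 + ((\u.u) 1))))
step 4: [let@0] (2 < (if false then (let z = (if true then true else true) in (if false then 0 else 9)) else (5 + ((\u.u) 1))))
step 5: [if@1] (2 < (5 + ((\u.u) 1)))
step 6: [beta@1.1] (2 < (5 + 1))
step 7: [delta@1] (2 < 6)
step 8: [delta@root] true

Answer: true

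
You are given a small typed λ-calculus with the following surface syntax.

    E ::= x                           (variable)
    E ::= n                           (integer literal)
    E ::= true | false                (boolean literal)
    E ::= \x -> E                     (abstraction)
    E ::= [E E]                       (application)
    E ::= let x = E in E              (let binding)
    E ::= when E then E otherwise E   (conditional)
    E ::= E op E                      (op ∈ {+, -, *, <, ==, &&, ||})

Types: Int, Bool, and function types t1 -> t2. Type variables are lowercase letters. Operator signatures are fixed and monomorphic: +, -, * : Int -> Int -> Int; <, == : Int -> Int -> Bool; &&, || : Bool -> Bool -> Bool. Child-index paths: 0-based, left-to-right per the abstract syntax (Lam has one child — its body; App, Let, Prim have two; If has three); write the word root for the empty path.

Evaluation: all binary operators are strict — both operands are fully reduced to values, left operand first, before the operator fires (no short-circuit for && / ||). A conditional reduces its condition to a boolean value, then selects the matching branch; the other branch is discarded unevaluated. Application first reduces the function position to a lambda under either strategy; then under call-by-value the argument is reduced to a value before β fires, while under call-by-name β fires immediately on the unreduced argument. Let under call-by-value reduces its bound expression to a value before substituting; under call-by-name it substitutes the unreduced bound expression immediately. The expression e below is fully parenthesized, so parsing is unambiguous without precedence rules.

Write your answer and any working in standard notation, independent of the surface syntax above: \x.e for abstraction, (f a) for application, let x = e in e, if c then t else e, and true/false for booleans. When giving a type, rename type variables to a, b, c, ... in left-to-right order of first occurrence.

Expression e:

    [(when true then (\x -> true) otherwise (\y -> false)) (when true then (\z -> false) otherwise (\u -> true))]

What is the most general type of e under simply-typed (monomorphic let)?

Answer: Bool

Derivation:
  unify Bool ~ Bool
\x._ : a -> Bool
\y._ : b -> Bool
  unify a -> Bool ~ b -> Bool
  unify a ~ b
  unify Bool ~ Bool
  unify Bool ~ Bool
\z._ : c -> Bool
\u._ : d -> Bool
  unify c -> Bool ~ d -> Bool
  unify c ~ d
  unify Bool ~ Bool
  unify b -> Bool ~ (d -> Bool) -> e
  unify b ~ d -> Bool
  unify Bool ~ e
_ _ : Bool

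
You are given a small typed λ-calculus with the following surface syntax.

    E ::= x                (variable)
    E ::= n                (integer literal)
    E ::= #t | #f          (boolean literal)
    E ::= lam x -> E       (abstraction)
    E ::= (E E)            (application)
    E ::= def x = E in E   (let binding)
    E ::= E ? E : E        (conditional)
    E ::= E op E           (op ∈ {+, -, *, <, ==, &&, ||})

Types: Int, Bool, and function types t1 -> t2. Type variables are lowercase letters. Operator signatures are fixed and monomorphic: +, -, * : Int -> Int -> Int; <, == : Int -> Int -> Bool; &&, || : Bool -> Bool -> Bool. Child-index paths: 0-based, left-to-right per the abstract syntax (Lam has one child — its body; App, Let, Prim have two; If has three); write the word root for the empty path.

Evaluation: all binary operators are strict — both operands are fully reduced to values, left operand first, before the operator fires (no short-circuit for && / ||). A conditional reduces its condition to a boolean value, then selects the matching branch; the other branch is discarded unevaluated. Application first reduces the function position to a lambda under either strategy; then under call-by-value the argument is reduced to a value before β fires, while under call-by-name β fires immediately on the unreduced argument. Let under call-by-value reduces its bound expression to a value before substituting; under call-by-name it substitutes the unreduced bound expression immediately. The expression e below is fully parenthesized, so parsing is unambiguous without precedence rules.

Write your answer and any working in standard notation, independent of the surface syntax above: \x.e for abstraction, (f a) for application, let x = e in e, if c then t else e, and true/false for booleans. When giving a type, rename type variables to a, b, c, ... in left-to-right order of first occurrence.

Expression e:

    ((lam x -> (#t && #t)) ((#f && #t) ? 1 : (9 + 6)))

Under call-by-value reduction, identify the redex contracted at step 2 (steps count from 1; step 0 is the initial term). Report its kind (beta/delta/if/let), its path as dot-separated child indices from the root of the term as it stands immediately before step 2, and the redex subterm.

Derivation:
step 0: ((\x.(true && true)) (if (false && true) then 1 else (9 + 6)))
step 1: [delta@1.0] ((\x.(true && true)) (if false then 1 else (9 + 6)))
step 2: [if@1] ((\x.(true && true)) (9 + 6))

Answer: if at 1 : (if false then 1 else (9 + 6))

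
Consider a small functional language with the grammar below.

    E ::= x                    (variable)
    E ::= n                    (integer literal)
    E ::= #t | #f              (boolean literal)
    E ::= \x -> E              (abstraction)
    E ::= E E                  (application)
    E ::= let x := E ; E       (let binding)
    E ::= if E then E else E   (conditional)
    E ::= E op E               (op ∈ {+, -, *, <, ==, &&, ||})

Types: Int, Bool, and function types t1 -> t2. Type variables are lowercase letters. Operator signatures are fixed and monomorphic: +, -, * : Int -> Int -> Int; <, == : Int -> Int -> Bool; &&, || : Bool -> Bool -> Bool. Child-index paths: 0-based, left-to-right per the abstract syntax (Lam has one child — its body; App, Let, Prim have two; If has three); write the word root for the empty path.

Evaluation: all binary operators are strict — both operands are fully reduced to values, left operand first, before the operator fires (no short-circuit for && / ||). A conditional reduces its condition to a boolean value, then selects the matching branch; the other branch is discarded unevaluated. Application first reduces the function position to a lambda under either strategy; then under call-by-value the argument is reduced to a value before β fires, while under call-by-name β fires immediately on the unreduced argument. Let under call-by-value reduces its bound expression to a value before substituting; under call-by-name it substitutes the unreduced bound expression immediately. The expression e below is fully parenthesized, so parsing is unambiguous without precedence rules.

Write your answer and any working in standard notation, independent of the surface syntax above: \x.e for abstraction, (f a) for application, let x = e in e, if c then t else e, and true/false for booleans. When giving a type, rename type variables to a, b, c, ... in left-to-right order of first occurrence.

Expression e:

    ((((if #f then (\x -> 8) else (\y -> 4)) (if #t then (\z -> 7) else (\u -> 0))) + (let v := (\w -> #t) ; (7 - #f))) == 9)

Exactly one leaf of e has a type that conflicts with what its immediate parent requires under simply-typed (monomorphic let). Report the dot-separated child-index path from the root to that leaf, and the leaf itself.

Answer: 0.1.1.1 : false

Working:
  unify Bool ~ Bool
\x._ : a -> Int
\y._ : b -> Int
  unify a -> Int ~ b -> Int
  unify a ~ b
  unify Int ~ Int
  unify Bool ~ Bool
\z._ : c -> Int
\u._ : d -> Int
  unify c -> Int ~ d -> Int
  unify c ~ d
  unify Int ~ Int
  unify b -> Int ~ (d -> Int) -> e
  unify b ~ d -> Int
  unify Int ~ e
_ _ : Int
  unify Int ~ Int
\w._ : f -> Bool
let v : f -> Bool
  unify Int ~ Int
  unify Bool ~ Int
  FAIL: mismatch Bool ~ Int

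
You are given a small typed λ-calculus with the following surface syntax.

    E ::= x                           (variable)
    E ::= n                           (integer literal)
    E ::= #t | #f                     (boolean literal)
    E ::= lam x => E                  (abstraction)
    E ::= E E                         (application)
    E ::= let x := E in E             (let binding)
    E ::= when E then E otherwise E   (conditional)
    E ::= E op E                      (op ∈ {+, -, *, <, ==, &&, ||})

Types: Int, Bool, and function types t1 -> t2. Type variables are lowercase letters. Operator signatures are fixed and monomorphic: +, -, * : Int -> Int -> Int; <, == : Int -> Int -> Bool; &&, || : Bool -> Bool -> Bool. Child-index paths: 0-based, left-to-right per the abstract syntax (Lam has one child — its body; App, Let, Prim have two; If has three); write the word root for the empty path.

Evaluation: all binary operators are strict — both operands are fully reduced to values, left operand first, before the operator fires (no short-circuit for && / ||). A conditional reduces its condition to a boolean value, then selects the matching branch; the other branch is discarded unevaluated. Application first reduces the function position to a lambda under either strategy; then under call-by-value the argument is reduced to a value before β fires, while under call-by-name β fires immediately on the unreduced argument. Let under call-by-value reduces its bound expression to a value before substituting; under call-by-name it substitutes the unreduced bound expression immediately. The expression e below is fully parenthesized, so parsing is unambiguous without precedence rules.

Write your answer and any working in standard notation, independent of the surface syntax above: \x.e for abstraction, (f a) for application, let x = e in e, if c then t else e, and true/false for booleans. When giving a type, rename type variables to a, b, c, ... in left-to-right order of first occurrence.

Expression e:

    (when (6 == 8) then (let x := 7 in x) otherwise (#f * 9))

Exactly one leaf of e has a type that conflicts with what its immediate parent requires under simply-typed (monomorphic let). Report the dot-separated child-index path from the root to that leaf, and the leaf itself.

Answer: 2.0 : false

Derivation:
  unify Int ~ Int
  unify Int ~ Int
  unify Bool ~ Bool
let x : Int
x : Int
  unify Bool ~ Int
  FAIL: mismatch Bool ~ Int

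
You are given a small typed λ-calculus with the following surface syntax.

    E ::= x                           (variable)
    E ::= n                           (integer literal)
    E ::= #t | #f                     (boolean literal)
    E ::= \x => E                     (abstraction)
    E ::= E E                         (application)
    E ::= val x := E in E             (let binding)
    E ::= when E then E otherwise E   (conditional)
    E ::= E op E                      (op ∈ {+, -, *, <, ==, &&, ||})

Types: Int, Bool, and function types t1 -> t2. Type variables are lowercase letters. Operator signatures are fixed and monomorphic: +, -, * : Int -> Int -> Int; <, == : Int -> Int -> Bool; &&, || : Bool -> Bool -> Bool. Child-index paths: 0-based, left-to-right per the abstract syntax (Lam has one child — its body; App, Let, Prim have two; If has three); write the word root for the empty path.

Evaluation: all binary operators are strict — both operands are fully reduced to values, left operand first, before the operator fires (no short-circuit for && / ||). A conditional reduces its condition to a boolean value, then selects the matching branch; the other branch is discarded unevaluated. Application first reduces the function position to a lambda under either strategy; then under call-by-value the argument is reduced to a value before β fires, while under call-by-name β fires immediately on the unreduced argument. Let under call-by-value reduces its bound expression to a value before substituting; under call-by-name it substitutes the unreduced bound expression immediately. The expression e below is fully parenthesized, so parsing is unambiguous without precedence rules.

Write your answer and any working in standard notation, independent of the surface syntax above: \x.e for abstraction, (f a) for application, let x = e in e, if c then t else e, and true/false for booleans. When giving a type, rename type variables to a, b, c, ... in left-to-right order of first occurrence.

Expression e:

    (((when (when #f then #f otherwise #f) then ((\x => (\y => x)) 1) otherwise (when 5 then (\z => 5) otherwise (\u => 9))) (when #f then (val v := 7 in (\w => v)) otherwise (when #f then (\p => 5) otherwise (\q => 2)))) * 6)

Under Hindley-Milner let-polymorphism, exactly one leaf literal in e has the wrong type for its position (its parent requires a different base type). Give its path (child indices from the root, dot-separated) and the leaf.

Trace:
  unify Bool ~ Bool
  unify Bool ~ Bool
  unify Bool ~ Bool
x : a
\y._ : b -> a
\x._ : a -> b -> a
  unify a -> b -> a ~ Int -> c
  unify a ~ Int
  unify b -> Int ~ c
_ _ : b -> Int
  unify Int ~ Bool
  FAIL: mismatch Int ~ Bool

Answer: 0.0.2.0 : 5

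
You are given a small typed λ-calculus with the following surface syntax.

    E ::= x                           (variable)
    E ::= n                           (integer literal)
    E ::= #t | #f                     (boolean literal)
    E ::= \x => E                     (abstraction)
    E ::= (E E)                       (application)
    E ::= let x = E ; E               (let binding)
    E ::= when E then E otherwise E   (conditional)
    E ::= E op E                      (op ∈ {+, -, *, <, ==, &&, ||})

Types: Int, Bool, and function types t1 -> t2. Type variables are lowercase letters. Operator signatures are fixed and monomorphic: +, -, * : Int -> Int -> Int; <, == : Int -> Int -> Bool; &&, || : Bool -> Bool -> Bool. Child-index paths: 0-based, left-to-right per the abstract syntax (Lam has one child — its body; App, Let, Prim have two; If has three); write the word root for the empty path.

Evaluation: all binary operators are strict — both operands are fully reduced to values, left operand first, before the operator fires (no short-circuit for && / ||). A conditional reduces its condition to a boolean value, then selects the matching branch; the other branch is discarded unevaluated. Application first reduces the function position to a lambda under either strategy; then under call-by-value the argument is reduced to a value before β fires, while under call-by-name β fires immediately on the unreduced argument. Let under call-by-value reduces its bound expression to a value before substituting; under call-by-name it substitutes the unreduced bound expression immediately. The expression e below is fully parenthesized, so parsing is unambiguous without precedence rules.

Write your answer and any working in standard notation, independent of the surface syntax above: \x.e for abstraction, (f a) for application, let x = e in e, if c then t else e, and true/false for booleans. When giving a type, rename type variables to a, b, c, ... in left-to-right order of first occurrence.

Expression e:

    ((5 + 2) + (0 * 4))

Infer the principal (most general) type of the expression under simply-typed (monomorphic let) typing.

Trace:
  unify Int ~ Int
  unify Int ~ Int
  unify Int ~ Int
  unify Int ~ Int
  unify Int ~ Int
  unify Int ~ Int

Answer: Int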